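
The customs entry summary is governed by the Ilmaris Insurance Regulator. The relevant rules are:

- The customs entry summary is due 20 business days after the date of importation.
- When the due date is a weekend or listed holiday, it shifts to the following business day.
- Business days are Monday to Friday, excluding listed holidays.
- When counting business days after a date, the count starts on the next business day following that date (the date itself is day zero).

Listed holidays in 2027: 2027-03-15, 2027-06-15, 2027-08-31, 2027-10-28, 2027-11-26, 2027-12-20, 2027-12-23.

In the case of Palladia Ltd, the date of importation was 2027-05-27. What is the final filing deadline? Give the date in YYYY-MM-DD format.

Starting the day after 2027-05-27 and counting 20 business days lands on 2027-06-25.
2027-06-25 (Friday) is already a business day.
Final deadline: 2027-06-25.

2027-06-25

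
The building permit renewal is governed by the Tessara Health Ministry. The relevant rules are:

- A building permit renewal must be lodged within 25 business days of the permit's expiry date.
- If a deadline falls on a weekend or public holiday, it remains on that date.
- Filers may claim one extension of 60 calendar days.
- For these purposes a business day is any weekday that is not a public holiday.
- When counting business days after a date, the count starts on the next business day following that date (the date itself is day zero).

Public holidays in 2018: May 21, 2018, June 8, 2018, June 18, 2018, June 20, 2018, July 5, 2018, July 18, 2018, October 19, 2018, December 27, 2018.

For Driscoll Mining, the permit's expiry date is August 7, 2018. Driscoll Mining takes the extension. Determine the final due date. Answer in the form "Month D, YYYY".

Counting 25 business days after August 7, 2018 (skipping weekends and listed holidays) reaches September 11, 2018.
September 11, 2018 falls on a Tuesday. The rules make no weekend/holiday allowance, so it remains September 11, 2018.
Applying the 60-calendar-day extension: September 11, 2018 + 60 days = November 10, 2018.
No adjustment is made for weekends or holidays, so November 10, 2018 stands.
Final deadline: November 10, 2018.

November 10, 2018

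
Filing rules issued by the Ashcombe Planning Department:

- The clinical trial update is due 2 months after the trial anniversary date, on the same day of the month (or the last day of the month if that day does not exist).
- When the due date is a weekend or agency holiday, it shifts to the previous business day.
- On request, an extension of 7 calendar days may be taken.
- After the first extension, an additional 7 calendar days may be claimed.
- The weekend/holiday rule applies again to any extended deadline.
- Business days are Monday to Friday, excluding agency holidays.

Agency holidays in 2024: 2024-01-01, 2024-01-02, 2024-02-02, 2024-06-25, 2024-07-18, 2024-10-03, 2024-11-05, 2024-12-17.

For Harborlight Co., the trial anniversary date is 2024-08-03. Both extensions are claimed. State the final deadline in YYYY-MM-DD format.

2024-10-16

Moving 2 months forward from 2024-08-03 on the corresponding day gives 2024-10-03.
Because 2024-10-03 is a listed holiday, the deadline becomes 2024-10-02 (Wednesday).
The 7-calendar-day extension moves the deadline from 2024-10-02 to 2024-10-09.
2024-10-09 (Wednesday) is already a business day.
With the 7-day extension, 2024-10-09 becomes 2024-10-16.
2024-10-16 (Wednesday) is already a business day.
Final deadline: 2024-10-16.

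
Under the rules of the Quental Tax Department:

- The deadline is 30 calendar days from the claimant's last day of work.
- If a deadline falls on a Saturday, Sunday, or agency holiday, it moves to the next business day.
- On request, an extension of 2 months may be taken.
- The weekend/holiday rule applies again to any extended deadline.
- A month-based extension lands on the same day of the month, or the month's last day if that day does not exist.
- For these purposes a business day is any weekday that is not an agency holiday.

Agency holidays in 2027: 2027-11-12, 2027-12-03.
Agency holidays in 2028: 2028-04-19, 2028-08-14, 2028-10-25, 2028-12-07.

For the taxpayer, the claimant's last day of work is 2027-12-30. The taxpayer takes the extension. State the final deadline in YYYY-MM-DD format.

30 calendar days after 2027-12-30 is 2028-01-29.
2028-01-29 is a Saturday; the next business day is 2028-01-31 (Monday).
The 2 months extension carries 2028-01-31 to 2028-03-31.
Since 2028-03-31 is a Friday and not a holiday, the date is unchanged.
So the filing is due 2028-03-31.

2028-03-31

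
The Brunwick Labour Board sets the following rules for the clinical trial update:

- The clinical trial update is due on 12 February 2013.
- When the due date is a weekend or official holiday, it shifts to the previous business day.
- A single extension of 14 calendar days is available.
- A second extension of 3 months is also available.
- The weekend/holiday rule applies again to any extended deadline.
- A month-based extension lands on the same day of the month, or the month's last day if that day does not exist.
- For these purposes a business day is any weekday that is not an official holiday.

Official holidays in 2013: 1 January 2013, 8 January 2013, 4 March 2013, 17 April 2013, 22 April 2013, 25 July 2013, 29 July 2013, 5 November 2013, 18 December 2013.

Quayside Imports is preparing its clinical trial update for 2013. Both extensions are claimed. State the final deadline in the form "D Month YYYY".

Start from the fixed due date, 12 February 2013.
12 February 2013 falls on a Tuesday, which is a business day, so no adjustment is needed.
The 14-calendar-day extension moves the deadline from 12 February 2013 to 26 February 2013.
Since 26 February 2013 is a Tuesday and not a holiday, the date is unchanged.
Applying the 3 months extension: 3 months after 26 February 2013 is 26 May 2013.
26 May 2013 is a Sunday; the preceding business day is 24 May 2013 (Friday).
So the filing is due 24 May 2013.

24 May 2013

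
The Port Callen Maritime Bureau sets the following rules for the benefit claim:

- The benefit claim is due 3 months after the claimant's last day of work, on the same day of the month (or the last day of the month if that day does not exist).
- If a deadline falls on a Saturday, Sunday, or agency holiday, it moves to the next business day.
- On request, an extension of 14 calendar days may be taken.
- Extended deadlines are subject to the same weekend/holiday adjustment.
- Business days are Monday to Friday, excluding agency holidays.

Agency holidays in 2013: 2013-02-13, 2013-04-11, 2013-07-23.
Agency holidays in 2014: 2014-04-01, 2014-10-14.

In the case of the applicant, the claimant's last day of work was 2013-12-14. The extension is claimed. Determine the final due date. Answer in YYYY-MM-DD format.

3 months from 2013-12-14 is 2014-03-14.
2014-03-14 (Friday) is already a business day.
Add the 14 calendar-day extension to 2014-03-14: 2014-03-28.
2014-03-28 (Friday) is already a business day.
So the filing is due 2014-03-28.

2014-03-28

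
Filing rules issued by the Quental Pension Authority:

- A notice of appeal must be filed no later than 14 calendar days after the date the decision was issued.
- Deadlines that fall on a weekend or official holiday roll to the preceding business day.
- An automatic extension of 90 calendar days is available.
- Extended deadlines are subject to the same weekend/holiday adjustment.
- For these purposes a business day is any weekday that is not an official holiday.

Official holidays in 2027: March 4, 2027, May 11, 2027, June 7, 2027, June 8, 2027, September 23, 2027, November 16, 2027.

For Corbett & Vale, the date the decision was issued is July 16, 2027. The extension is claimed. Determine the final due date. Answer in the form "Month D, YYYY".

October 28, 2027

Adding 14 calendar days to July 16, 2027 gives July 30, 2027.
July 30, 2027 (Friday) is already a business day.
Add the 90 calendar-day extension to July 30, 2027: October 28, 2027.
October 28, 2027 (Thursday) is already a business day.
Deadline: October 28, 2027.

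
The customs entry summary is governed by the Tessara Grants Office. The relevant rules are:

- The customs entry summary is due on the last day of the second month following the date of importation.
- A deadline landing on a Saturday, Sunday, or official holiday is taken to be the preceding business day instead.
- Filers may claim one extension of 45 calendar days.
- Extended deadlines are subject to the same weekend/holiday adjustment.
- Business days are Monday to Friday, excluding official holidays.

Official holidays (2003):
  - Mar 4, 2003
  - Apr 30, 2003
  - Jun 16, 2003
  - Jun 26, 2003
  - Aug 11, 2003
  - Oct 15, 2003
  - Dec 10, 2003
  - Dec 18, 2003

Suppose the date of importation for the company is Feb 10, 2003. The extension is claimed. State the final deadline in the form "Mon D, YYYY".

The second month after Feb 10, 2003 is April 2003, whose last day is Apr 30, 2003.
Apr 30, 2003 is a listed holiday, so it moves to the preceding business day, Apr 29, 2003 (Tuesday).
Applying the 45-calendar-day extension: Apr 29, 2003 + 45 days = Jun 13, 2003.
Jun 13, 2003 (Friday) is already a business day.
Deadline: Jun 13, 2003.

Jun 13, 2003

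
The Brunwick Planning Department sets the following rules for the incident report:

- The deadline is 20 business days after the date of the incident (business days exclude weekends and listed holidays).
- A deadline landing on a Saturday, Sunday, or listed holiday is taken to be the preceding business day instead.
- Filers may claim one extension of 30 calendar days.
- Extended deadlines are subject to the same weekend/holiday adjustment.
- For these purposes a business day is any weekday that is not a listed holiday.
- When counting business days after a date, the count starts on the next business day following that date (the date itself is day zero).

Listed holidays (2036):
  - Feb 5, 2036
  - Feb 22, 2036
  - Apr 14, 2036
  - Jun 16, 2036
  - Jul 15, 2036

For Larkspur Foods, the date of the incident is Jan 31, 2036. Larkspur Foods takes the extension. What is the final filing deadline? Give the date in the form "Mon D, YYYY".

20 business days after Jan 31, 2036, excluding weekends and holidays, is Mar 3, 2036.
Mar 3, 2036 (Monday) is already a business day.
With the 30-day extension, Mar 3, 2036 becomes Apr 2, 2036.
Apr 2, 2036 is a Wednesday and not a listed holiday, so it stands.
Deadline: Apr 2, 2036.

Apr 2, 2036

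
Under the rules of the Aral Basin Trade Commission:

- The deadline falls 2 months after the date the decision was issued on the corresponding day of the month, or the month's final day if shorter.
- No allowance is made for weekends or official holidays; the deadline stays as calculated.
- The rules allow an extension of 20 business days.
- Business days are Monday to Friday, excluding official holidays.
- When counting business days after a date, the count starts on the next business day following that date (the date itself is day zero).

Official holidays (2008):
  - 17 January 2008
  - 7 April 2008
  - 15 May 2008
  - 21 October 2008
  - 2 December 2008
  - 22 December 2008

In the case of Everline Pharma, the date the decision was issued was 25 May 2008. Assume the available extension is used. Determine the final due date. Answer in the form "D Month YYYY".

22 August 2008

2 months from 25 May 2008 is 25 July 2008.
No adjustment is made for weekends or holidays, so 25 July 2008 stands.
Applying the 20-business-day extension: 20 business days after 25 July 2008 is 22 August 2008.
22 August 2008 falls on a Friday. The rules make no weekend/holiday allowance, so it remains 22 August 2008.
So the filing is due 22 August 2008.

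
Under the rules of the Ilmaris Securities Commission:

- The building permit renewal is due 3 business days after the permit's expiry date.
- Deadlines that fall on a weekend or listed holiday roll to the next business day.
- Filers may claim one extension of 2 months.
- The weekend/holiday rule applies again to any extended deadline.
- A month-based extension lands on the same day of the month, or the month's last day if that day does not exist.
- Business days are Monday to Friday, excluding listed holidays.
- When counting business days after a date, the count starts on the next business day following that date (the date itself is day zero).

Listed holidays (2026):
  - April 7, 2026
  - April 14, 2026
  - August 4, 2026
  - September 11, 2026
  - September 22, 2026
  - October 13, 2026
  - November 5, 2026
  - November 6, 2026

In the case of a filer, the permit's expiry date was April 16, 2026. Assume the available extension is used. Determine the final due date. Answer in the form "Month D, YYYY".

June 22, 2026

Counting 3 business days after April 16, 2026 (skipping weekends and listed holidays) reaches April 21, 2026.
Since April 21, 2026 is a Tuesday and not a holiday, the date is unchanged.
The 2 months extension carries April 21, 2026 to June 21, 2026.
June 21, 2026 falls on a Sunday. Rolling to the next business day gives June 22, 2026, a Monday.
So the filing is due June 22, 2026.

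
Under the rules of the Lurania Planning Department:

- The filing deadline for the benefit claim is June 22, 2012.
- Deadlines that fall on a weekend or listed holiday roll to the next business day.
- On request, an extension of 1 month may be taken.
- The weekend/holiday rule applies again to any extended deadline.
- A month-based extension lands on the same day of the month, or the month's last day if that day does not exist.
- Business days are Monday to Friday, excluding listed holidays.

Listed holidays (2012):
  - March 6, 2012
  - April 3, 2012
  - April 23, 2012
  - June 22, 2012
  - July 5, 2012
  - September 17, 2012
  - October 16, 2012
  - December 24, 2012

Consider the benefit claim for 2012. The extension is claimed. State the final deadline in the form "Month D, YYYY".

The statutory due date is June 22, 2012.
June 22, 2012 falls on a listed holiday. Rolling to the next business day gives June 25, 2012, a Monday.
The 1 month extension carries June 25, 2012 to July 25, 2012.
Since July 25, 2012 is a Wednesday and not a holiday, the date is unchanged.
Deadline: July 25, 2012.

July 25, 2012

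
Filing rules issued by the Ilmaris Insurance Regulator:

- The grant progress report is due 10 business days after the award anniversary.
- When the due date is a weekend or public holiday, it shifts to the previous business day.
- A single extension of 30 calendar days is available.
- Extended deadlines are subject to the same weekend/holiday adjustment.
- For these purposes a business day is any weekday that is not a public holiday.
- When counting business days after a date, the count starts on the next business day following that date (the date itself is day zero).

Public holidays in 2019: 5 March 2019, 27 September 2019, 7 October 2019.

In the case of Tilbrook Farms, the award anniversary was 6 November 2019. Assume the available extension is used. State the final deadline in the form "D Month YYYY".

Counting 10 business days after 6 November 2019 (skipping weekends and listed holidays) reaches 20 November 2019.
20 November 2019 (Wednesday) is already a business day.
With the 30-day extension, 20 November 2019 becomes 20 December 2019.
20 December 2019 is a Friday and not a listed holiday, so it stands.
Final deadline: 20 December 2019.

20 December 2019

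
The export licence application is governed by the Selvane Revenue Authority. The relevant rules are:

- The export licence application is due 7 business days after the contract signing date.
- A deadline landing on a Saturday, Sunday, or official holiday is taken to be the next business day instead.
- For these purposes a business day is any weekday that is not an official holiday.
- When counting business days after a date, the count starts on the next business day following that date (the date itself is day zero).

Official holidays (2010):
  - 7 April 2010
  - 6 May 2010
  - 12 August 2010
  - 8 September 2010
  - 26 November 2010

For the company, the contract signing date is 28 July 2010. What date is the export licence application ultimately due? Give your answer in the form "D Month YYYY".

Counting 7 business days after 28 July 2010 (skipping weekends and listed holidays) reaches 6 August 2010.
Since 6 August 2010 is a Friday and not a holiday, the date is unchanged.
Final deadline: 6 August 2010.

6 August 2010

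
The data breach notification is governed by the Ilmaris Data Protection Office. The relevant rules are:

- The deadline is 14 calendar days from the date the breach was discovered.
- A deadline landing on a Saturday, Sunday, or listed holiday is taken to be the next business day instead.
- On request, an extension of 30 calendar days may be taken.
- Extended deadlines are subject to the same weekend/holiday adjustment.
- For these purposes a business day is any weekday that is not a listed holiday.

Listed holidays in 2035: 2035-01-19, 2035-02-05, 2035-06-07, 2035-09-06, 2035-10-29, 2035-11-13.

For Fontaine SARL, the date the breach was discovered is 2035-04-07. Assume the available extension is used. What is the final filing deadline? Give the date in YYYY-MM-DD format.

14 calendar days after 2035-04-07 is 2035-04-21.
Because 2035-04-21 is a Saturday, the deadline becomes 2035-04-23 (Monday).
Add the 30 calendar-day extension to 2035-04-23: 2035-05-23.
2035-05-23 is a Wednesday and not a listed holiday, so it stands.
So the filing is due 2035-05-23.

2035-05-23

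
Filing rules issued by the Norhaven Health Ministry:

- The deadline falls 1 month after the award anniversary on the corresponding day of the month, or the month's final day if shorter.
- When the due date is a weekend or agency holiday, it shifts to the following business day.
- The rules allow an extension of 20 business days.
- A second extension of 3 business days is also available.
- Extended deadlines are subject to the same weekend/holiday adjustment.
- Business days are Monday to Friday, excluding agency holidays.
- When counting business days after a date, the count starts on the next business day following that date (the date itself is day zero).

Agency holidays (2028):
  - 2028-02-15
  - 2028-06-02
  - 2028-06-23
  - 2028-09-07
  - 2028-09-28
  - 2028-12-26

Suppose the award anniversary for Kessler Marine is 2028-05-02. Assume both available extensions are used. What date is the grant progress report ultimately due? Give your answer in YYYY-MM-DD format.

2028-07-07

1 month after 2028-05-02, on the same day of the month, is 2028-06-02.
2028-06-02 is a listed holiday, so it moves to the next business day, 2028-06-05 (Monday).
Applying the 20-business-day extension: 20 business days after 2028-06-05 is 2028-07-04.
2028-07-04 is a Tuesday and not a listed holiday, so it stands.
Applying the 3-business-day extension: 3 business days after 2028-07-04 is 2028-07-07.
Since 2028-07-07 is a Friday and not a holiday, the date is unchanged.
So the filing is due 2028-07-07.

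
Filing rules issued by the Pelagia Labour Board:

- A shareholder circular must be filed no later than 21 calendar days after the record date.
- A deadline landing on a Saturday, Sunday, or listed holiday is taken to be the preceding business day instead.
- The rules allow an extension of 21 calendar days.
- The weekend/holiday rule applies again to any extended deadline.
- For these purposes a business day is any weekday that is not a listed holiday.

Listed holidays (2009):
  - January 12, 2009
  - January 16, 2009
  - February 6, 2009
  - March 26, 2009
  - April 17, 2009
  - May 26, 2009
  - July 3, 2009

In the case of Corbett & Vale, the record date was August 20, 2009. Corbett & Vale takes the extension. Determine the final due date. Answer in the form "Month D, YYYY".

Trigger date August 20, 2009 + 21 calendar days = September 10, 2009.
September 10, 2009 is a Thursday and not a listed holiday, so it stands.
Applying the 21-calendar-day extension: September 10, 2009 + 21 days = October 1, 2009.
October 1, 2009 falls on a Thursday, which is a business day, so no adjustment is needed.
Final deadline: October 1, 2009.

October 1, 2009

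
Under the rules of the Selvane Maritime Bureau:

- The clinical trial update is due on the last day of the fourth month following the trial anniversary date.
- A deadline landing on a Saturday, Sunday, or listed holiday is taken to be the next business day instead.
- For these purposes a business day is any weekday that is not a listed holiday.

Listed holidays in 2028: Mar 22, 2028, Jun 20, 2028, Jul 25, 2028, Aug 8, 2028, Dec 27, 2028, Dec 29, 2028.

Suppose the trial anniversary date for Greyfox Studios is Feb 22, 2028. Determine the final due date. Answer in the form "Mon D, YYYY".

Jun 30, 2028

4 months after Feb 22, 2028 is June 2028; that month ends on Jun 30, 2028.
Since Jun 30, 2028 is a Friday and not a holiday, the date is unchanged.
Final deadline: Jun 30, 2028.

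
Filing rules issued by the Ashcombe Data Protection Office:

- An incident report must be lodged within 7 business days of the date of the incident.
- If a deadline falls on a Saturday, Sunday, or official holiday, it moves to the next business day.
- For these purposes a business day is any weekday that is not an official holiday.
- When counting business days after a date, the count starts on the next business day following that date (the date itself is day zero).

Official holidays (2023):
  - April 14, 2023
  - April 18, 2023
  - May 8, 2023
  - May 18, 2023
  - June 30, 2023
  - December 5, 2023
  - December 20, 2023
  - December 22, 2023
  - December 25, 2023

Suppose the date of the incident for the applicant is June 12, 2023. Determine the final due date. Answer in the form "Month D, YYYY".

Counting 7 business days after June 12, 2023 (skipping weekends and listed holidays) reaches June 21, 2023.
June 21, 2023 falls on a Wednesday, which is a business day, so no adjustment is needed.
Deadline: June 21, 2023.

June 21, 2023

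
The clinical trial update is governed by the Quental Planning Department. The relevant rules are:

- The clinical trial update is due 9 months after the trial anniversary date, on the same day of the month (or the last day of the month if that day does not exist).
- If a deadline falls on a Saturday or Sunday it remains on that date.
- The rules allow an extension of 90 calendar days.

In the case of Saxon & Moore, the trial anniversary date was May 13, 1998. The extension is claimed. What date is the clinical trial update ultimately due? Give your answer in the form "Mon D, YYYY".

9 months after May 13, 1998, on the same day of the month, is Feb 13, 1999.
No adjustment is made for weekends or holidays, so Feb 13, 1999 stands.
Add the 90 calendar-day extension to Feb 13, 1999: May 14, 1999.
May 14, 1999 is a Friday; no weekend or holiday adjustment applies.
Final deadline: May 14, 1999.

May 14, 1999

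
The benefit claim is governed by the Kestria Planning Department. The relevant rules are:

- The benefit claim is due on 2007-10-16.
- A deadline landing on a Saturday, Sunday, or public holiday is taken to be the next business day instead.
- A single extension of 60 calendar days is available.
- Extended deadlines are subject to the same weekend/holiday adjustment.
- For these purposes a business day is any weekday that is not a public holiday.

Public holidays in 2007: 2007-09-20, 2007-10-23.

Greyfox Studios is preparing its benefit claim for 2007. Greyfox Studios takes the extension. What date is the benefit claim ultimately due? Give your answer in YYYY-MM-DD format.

2007-12-17

Start from the fixed due date, 2007-10-16.
Since 2007-10-16 is a Tuesday and not a holiday, the date is unchanged.
The 60-calendar-day extension moves the deadline from 2007-10-16 to 2007-12-15.
2007-12-15 is a Saturday; the next business day is 2007-12-17 (Monday).
Final deadline: 2007-12-17.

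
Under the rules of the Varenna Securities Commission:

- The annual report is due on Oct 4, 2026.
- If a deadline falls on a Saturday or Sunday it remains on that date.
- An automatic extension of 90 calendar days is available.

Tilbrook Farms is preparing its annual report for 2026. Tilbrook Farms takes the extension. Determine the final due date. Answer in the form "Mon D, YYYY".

The stated deadline is Oct 4, 2026.
Oct 4, 2026 is a Sunday; no weekend or holiday adjustment applies.
Add the 90 calendar-day extension to Oct 4, 2026: Jan 2, 2027.
Jan 2, 2027 is a Saturday; no weekend or holiday adjustment applies.
So the filing is due Jan 2, 2027.

Jan 2, 2027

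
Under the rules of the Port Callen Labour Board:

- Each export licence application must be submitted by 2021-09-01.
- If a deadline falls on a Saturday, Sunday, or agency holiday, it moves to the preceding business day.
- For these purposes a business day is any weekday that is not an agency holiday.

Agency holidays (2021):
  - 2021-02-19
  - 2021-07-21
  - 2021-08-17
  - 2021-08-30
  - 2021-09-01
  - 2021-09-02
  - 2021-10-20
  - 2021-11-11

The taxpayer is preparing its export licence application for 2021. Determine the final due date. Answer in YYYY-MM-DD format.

The statutory due date is 2021-09-01.
2021-09-01 falls on a listed holiday. Rolling to the preceding business day gives 2021-08-31, a Tuesday.
So the filing is due 2021-08-31.

2021-08-31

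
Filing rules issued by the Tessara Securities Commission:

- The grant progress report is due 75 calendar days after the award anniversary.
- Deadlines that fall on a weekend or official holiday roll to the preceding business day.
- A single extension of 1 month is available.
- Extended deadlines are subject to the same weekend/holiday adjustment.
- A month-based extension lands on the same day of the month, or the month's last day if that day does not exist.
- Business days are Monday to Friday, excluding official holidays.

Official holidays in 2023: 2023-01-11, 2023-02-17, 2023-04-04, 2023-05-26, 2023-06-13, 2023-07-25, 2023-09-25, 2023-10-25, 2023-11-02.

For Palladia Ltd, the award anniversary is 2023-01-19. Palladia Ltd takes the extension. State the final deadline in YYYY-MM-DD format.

2023-05-03

75 calendar days after 2023-01-19 is 2023-04-04.
2023-04-04 is a listed holiday, so it moves to the preceding business day, 2023-04-03 (Monday).
Add 1 month to 2023-04-03: 2023-05-03.
Since 2023-05-03 is a Wednesday and not a holiday, the date is unchanged.
The final due date is 2023-05-03.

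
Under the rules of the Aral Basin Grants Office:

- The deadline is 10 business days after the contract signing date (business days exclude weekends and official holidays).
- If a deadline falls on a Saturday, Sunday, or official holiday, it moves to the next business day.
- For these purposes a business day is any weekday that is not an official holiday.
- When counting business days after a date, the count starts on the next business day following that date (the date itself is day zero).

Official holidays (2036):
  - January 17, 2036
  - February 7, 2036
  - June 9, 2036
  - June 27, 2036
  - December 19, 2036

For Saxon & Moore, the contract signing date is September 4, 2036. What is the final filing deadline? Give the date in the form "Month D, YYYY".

September 18, 2036

Counting 10 business days after September 4, 2036 (skipping weekends and listed holidays) reaches September 18, 2036.
Since September 18, 2036 is a Thursday and not a holiday, the date is unchanged.
Final deadline: September 18, 2036.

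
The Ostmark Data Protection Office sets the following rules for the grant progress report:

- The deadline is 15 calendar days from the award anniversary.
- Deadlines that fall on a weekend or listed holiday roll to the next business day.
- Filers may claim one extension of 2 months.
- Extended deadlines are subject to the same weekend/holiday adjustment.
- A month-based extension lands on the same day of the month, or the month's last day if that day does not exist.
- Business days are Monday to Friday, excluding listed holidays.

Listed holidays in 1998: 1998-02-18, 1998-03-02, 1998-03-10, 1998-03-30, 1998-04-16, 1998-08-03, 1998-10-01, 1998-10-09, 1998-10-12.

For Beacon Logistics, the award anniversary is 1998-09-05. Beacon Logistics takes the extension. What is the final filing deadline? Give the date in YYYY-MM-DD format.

15 calendar days after 1998-09-05 is 1998-09-20.
Because 1998-09-20 is a Sunday, the deadline becomes 1998-09-21 (Monday).
Add 2 months to 1998-09-21: 1998-11-21.
Because 1998-11-21 is a Saturday, the deadline becomes 1998-11-23 (Monday).
So the filing is due 1998-11-23.

1998-11-23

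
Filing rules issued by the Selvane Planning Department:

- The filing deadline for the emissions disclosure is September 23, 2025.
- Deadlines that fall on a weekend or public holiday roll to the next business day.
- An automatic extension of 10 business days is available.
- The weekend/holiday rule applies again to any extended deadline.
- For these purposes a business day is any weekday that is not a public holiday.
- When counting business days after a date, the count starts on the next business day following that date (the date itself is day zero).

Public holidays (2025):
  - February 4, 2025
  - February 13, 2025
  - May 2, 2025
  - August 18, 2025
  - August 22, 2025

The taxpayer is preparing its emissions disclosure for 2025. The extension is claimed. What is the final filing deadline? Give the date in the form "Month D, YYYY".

Start from the fixed due date, September 23, 2025.
September 23, 2025 (Tuesday) is already a business day.
Applying the 10-business-day extension: 10 business days after September 23, 2025 is October 7, 2025.
October 7, 2025 is a Tuesday and not a listed holiday, so it stands.
So the filing is due October 7, 2025.

October 7, 2025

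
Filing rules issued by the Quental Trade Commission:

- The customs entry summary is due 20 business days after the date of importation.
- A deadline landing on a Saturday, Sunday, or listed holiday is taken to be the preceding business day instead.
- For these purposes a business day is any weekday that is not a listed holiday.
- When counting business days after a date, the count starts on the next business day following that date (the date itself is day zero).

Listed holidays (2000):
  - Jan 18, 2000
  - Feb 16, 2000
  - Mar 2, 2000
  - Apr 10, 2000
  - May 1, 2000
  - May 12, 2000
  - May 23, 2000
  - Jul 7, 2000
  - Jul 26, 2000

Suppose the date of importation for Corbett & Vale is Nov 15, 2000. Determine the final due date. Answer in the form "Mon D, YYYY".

Counting 20 business days after Nov 15, 2000 (skipping weekends and listed holidays) reaches Dec 13, 2000.
Dec 13, 2000 falls on a Wednesday, which is a business day, so no adjustment is needed.
Deadline: Dec 13, 2000.

Dec 13, 2000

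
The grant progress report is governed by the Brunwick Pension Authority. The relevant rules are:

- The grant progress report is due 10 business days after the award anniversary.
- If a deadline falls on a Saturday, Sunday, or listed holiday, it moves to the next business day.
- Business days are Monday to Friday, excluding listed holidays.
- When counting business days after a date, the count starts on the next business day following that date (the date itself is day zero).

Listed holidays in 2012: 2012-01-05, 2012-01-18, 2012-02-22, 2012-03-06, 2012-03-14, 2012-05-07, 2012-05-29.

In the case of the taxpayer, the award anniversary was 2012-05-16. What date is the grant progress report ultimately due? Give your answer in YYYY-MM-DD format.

10 business days after 2012-05-16, excluding weekends and holidays, is 2012-05-31.
2012-05-31 is a Thursday and not a listed holiday, so it stands.
The final due date is 2012-05-31.

2012-05-31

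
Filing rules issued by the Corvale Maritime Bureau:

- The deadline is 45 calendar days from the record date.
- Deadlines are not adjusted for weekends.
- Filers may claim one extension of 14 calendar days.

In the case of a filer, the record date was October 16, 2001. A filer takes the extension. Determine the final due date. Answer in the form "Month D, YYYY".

Adding 45 calendar days to October 16, 2001 gives November 30, 2001.
November 30, 2001 is a Friday; no weekend or holiday adjustment applies.
Applying the 14-calendar-day extension: November 30, 2001 + 14 days = December 14, 2001.
No adjustment is made for weekends or holidays, so December 14, 2001 stands.
Deadline: December 14, 2001.

December 14, 2001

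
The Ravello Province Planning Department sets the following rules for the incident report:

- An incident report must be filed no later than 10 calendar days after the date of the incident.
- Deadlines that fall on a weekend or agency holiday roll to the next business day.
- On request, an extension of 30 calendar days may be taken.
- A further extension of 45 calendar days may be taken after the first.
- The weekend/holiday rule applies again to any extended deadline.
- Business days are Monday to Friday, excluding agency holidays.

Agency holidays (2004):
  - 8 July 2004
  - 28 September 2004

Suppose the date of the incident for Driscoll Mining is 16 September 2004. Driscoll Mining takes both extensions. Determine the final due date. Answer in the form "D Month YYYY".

13 December 2004

Trigger date 16 September 2004 + 10 calendar days = 26 September 2004.
26 September 2004 falls on a Sunday. Rolling to the next business day gives 27 September 2004, a Monday.
Add the 30 calendar-day extension to 27 September 2004: 27 October 2004.
27 October 2004 falls on a Wednesday, which is a business day, so no adjustment is needed.
Add the 45 calendar-day extension to 27 October 2004: 11 December 2004.
Because 11 December 2004 is a Saturday, the deadline becomes 13 December 2004 (Monday).
The final due date is 13 December 2004.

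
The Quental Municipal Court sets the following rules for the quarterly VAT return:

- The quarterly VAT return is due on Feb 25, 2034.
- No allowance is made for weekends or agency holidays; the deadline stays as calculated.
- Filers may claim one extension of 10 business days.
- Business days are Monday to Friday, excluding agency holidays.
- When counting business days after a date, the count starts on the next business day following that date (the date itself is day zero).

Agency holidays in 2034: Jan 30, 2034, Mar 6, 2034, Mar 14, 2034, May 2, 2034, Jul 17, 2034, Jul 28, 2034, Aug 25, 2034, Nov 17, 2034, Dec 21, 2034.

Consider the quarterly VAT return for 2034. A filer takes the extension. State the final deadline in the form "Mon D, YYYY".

Start from the fixed due date, Feb 25, 2034.
Feb 25, 2034 falls on a Saturday. The rules make no weekend/holiday allowance, so it remains Feb 25, 2034.
Counting 10 further business days from Feb 25, 2034 reaches Mar 13, 2034.
Mar 13, 2034 is a Monday; no weekend or holiday adjustment applies.
Final deadline: Mar 13, 2034.

Mar 13, 2034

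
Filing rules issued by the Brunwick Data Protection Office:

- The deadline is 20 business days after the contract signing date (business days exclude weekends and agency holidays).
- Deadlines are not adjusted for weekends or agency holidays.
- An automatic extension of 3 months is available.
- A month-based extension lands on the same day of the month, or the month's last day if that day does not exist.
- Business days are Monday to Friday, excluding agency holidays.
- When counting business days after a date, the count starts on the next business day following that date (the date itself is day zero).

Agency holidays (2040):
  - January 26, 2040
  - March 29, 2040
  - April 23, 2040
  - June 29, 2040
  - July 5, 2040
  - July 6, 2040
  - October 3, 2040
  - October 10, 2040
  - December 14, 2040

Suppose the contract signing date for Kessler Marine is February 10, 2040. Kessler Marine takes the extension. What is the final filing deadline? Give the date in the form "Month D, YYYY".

Counting 20 business days after February 10, 2040 (skipping weekends and listed holidays) reaches March 9, 2040.
No adjustment is made for weekends or holidays, so March 9, 2040 stands.
The 3 months extension carries March 9, 2040 to June 9, 2040.
June 9, 2040 falls on a Saturday. The rules make no weekend/holiday allowance, so it remains June 9, 2040.
Deadline: June 9, 2040.

June 9, 2040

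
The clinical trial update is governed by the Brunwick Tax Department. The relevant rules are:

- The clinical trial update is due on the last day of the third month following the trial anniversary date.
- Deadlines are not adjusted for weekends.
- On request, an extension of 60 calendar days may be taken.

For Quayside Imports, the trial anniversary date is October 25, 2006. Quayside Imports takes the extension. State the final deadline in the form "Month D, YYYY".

The third month after October 25, 2006 is January 2007, whose last day is January 31, 2007.
January 31, 2007 falls on a Wednesday. The rules make no weekend/holiday allowance, so it remains January 31, 2007.
The 60-calendar-day extension moves the deadline from January 31, 2007 to April 1, 2007.
April 1, 2007 is a Sunday; no weekend or holiday adjustment applies.
Deadline: April 1, 2007.

April 1, 2007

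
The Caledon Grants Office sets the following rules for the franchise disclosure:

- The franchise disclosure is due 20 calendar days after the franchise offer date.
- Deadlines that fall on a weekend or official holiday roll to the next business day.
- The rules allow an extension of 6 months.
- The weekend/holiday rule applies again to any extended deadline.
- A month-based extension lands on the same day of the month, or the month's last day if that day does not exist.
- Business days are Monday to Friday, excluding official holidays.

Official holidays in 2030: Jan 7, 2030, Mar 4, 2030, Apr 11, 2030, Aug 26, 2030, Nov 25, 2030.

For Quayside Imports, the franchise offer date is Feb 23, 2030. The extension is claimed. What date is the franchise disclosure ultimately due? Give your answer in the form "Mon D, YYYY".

Trigger date Feb 23, 2030 + 20 calendar days = Mar 15, 2030.
Mar 15, 2030 (Friday) is already a business day.
Add 6 months to Mar 15, 2030: Sep 15, 2030.
Sep 15, 2030 is a Sunday, so it moves to the next business day, Sep 16, 2030 (Monday).
So the filing is due Sep 16, 2030.

Sep 16, 2030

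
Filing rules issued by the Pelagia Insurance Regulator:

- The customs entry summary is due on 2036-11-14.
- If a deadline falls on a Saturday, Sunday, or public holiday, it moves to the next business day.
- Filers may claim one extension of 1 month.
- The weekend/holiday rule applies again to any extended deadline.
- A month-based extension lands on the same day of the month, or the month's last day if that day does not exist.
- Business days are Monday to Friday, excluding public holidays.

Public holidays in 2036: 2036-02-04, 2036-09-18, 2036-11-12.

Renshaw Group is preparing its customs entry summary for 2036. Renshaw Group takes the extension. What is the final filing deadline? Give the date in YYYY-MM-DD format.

2036-12-15

Start from the fixed due date, 2036-11-14.
2036-11-14 (Friday) is already a business day.
Add 1 month to 2036-11-14: 2036-12-14.
2036-12-14 falls on a Sunday. Rolling to the next business day gives 2036-12-15, a Monday.
Deadline: 2036-12-15.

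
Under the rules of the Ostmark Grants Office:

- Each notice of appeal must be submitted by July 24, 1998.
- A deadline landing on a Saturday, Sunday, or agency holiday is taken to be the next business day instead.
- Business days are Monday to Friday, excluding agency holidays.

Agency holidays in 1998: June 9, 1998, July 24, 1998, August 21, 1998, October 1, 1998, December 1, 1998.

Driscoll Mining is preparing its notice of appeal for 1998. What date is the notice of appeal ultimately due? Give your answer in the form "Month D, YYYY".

The statutory due date is July 24, 1998.
July 24, 1998 is a listed holiday; the next business day is July 27, 1998 (Monday).
Final deadline: July 27, 1998.

July 27, 1998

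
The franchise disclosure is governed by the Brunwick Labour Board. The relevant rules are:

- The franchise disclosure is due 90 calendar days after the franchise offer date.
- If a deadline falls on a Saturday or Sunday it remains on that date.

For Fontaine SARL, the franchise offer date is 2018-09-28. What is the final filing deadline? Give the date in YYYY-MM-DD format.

Trigger date 2018-09-28 + 90 calendar days = 2018-12-27.
2018-12-27 is a Thursday; no weekend or holiday adjustment applies.
Final deadline: 2018-12-27.

2018-12-27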